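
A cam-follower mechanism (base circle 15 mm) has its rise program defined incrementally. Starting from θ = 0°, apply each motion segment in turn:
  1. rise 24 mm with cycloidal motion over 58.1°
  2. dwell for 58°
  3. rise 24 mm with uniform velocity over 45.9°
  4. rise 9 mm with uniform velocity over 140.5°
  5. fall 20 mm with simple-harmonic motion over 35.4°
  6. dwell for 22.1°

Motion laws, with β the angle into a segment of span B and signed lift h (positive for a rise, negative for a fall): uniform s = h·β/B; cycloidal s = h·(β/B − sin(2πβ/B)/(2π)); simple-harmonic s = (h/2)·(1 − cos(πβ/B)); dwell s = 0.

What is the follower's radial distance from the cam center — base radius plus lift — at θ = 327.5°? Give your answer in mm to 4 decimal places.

seg 1 [0°–58.1°] cycloidal, h=24: full span → s += 24 → s = 24.0000
seg 2 [58.1°–116.1°] dwell: s stays 24.0000
seg 3 [116.1°–162°] uniform, h=24: full span → s += 24 → s = 48.0000
seg 4 [162°–302.5°] uniform, h=9: full span → s += 9 → s = 57.0000
seg 5 [302.5°–337.9°] simple-harmonic, h=-20: θ=327.5° here. β=25, B=35.4. -20/2·(1 − cos(π·0.7062)) = -16.0347 → s = 40.9653
radial distance = base radius + s = 15 + 40.9653 = 55.9653

55.9653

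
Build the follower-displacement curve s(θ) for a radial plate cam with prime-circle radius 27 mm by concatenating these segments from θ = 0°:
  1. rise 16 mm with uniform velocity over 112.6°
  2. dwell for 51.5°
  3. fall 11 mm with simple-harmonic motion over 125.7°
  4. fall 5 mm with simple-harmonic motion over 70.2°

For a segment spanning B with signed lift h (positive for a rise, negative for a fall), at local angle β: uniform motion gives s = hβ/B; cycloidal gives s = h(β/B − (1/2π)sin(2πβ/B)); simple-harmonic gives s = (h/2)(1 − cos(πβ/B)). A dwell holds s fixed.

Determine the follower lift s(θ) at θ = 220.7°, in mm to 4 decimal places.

seg 1 [0°–112.6°] uniform, h=16: full span → s += 16 → s = 16.0000
seg 2 [112.6°–164.1°] dwell: s stays 16.0000
seg 3 [164.1°–289.8°] simple-harmonic, h=-11: θ=220.7° here. β=56.6, B=125.7. -11/2·(1 − cos(π·0.4503)) = -4.6444 → s = 11.3556

11.3556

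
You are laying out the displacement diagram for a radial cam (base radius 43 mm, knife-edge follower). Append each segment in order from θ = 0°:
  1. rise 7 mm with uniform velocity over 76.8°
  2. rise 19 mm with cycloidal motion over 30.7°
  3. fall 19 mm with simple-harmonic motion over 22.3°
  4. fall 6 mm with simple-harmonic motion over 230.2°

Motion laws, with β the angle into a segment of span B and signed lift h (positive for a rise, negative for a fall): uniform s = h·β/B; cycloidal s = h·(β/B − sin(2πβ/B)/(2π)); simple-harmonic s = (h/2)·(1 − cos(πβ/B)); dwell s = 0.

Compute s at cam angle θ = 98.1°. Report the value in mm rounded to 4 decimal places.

seg 1 [0°–76.8°] uniform, h=7: full span → s += 7 → s = 7.0000
seg 2 [76.8°–107.5°] cycloidal, h=19: θ=98.1° here. β=21.3, B=30.7. 19·(0.6938 − sin(2π·0.6938)/(2π)) = 16.0198 → s = 23.0198

23.0198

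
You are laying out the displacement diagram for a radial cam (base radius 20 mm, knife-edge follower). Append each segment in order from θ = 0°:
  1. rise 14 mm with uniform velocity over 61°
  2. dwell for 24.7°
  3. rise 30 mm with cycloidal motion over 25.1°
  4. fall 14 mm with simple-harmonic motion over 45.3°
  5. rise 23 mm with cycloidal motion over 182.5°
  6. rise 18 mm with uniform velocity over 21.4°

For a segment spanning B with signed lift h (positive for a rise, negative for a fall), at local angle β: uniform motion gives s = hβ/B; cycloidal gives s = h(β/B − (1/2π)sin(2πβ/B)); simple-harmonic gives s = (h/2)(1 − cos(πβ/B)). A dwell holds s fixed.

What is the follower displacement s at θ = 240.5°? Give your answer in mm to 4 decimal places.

seg 1 [0°–61°] uniform, h=14: full span → s += 14 → s = 14.0000
seg 2 [61°–85.7°] dwell: s stays 14.0000
seg 3 [85.7°–110.8°] cycloidal, h=30: full span → s += 30 → s = 44.0000
seg 4 [110.8°–156.1°] simple-harmonic, h=-14: full span → s += -14 → s = 30.0000
seg 5 [156.1°–338.6°] cycloidal, h=23: θ=240.5° here. β=84.4, B=182.5. 23·(0.4625 − sin(2π·0.4625)/(2π)) = 9.7814 → s = 39.7814

39.7814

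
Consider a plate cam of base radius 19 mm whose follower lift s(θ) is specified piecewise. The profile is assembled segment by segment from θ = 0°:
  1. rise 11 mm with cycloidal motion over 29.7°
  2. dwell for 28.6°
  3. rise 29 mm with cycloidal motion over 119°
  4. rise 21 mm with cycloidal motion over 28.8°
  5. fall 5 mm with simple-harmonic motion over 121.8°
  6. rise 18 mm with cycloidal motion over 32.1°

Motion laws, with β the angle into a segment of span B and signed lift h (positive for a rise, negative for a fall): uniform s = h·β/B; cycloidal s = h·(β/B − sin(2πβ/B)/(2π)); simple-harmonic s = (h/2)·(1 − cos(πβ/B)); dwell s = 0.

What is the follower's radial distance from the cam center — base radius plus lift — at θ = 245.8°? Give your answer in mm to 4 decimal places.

seg 1 [0°–29.7°] cycloidal, h=11: full span → s += 11 → s = 11.0000
seg 2 [29.7°–58.3°] dwell: s stays 11.0000
seg 3 [58.3°–177.3°] cycloidal, h=29: full span → s += 29 → s = 40.0000
seg 4 [177.3°–206.1°] cycloidal, h=21: full span → s += 21 → s = 61.0000
seg 5 [206.1°–327.9°] simple-harmonic, h=-5: θ=245.8° here. β=39.7, B=121.8. -5/2·(1 − cos(π·0.3259)) = -1.2001 → s = 59.7999
radial distance = base radius + s = 19 + 59.7999 = 78.7999

78.7999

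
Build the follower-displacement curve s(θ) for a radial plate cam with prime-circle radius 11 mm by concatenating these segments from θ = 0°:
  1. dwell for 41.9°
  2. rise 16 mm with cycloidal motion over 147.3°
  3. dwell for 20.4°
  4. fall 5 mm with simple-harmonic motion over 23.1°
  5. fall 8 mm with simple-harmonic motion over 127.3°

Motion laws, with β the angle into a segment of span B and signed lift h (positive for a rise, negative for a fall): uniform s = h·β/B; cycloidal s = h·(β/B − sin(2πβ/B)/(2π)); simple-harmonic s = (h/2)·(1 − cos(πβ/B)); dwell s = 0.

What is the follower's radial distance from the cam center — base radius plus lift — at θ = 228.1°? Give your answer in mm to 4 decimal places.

seg 1 [0°–41.9°] dwell: s stays 0.0000
seg 2 [41.9°–189.2°] cycloidal, h=16: full span → s += 16 → s = 16.0000
seg 3 [189.2°–209.6°] dwell: s stays 16.0000
seg 4 [209.6°–232.7°] simple-harmonic, h=-5: θ=228.1° here. β=18.5, B=23.1. -5/2·(1 − cos(π·0.8009)) = -4.5265 → s = 11.4735
radial distance = base radius + s = 11 + 11.4735 = 22.4735

22.4735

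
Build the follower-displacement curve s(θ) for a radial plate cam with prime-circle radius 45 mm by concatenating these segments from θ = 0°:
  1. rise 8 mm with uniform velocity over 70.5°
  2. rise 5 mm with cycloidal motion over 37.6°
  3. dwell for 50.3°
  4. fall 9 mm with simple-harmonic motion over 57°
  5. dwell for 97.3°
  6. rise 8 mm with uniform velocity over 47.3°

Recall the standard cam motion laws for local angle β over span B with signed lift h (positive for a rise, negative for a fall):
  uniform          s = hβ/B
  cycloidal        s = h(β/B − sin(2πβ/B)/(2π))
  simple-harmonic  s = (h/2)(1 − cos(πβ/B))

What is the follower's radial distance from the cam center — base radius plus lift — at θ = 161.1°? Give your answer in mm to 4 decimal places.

seg 1 [0°–70.5°] uniform, h=8: full span → s += 8 → s = 8.0000
seg 2 [70.5°–108.1°] cycloidal, h=5: full span → s += 5 → s = 13.0000
seg 3 [108.1°–158.4°] dwell: s stays 13.0000
seg 4 [158.4°–215.4°] simple-harmonic, h=-9: θ=161.1° here. β=2.7, B=57. -9/2·(1 − cos(π·0.0474)) = -0.0497 → s = 12.9503
radial distance = base radius + s = 45 + 12.9503 = 57.9503

57.9503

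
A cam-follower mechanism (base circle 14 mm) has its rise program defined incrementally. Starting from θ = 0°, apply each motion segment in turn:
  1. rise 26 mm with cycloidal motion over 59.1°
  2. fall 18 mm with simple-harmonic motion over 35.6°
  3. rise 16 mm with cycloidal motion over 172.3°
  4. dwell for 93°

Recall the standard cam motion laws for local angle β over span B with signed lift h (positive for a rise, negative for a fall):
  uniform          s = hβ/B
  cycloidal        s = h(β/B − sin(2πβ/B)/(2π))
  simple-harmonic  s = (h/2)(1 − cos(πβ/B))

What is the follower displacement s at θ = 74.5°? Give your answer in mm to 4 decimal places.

seg 1 [0°–59.1°] cycloidal, h=26: full span → s += 26 → s = 26.0000
seg 2 [59.1°–94.7°] simple-harmonic, h=-18: θ=74.5° here. β=15.4, B=35.6. -18/2·(1 − cos(π·0.4326)) = -7.1081 → s = 18.8919

18.8919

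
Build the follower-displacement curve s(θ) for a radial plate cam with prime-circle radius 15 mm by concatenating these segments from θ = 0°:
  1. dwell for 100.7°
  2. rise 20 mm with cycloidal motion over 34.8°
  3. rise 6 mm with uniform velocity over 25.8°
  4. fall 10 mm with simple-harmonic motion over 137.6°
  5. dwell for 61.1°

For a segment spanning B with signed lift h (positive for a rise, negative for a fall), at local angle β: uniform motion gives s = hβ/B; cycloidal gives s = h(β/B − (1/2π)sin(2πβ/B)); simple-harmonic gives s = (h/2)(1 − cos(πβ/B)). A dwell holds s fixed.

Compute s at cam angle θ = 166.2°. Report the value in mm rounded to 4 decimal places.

seg 1 [0°–100.7°] dwell: s stays 0.0000
seg 2 [100.7°–135.5°] cycloidal, h=20: full span → s += 20 → s = 20.0000
seg 3 [135.5°–161.3°] uniform, h=6: full span → s += 6 → s = 26.0000
seg 4 [161.3°–298.9°] simple-harmonic, h=-10: θ=166.2° here. β=4.9, B=137.6. -10/2·(1 − cos(π·0.0356)) = -0.0313 → s = 25.9687

25.9687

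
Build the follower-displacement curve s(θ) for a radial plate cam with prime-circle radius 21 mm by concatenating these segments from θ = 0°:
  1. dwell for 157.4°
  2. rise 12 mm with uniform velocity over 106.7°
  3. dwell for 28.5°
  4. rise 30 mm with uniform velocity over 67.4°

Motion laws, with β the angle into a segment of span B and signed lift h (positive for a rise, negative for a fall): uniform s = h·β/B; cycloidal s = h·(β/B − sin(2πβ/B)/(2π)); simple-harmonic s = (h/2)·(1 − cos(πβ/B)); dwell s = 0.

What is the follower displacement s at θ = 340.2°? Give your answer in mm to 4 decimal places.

seg 1 [0°–157.4°] dwell: s stays 0.0000
seg 2 [157.4°–264.1°] uniform, h=12: full span → s += 12 → s = 12.0000
seg 3 [264.1°–292.6°] dwell: s stays 12.0000
seg 4 [292.6°–360°] uniform, h=30: θ=340.2° here. β=47.6, B=67.4. 30·47.6/67.4 = 21.1869 → s = 33.1869

33.1869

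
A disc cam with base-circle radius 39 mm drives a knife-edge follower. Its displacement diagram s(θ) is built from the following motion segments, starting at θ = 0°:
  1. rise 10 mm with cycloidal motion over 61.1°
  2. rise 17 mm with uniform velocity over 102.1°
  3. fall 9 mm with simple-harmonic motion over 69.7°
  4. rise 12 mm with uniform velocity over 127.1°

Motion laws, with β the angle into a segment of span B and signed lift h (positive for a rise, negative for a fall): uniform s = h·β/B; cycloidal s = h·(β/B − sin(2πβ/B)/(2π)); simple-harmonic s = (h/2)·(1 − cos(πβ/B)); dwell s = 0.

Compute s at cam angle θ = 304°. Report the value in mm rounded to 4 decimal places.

seg 1 [0°–61.1°] cycloidal, h=10: full span → s += 10 → s = 10.0000
seg 2 [61.1°–163.2°] uniform, h=17: full span → s += 17 → s = 27.0000
seg 3 [163.2°–232.9°] simple-harmonic, h=-9: full span → s += -9 → s = 18.0000
seg 4 [232.9°–360°] uniform, h=12: θ=304° here. β=71.1, B=127.1. 12·71.1/127.1 = 6.7128 → s = 24.7128

24.7128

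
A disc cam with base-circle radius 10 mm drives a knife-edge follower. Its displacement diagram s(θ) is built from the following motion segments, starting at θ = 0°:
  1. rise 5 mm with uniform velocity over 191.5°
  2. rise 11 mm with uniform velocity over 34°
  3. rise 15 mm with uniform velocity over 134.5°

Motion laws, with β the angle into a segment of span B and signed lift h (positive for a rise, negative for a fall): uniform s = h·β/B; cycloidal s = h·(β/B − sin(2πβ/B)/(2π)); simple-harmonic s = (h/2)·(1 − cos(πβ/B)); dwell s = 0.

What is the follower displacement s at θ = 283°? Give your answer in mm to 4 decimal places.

seg 1 [0°–191.5°] uniform, h=5: full span → s += 5 → s = 5.0000
seg 2 [191.5°–225.5°] uniform, h=11: full span → s += 11 → s = 16.0000
seg 3 [225.5°–360°] uniform, h=15: θ=283° here. β=57.5, B=134.5. 15·57.5/134.5 = 6.4126 → s = 22.4126

22.4126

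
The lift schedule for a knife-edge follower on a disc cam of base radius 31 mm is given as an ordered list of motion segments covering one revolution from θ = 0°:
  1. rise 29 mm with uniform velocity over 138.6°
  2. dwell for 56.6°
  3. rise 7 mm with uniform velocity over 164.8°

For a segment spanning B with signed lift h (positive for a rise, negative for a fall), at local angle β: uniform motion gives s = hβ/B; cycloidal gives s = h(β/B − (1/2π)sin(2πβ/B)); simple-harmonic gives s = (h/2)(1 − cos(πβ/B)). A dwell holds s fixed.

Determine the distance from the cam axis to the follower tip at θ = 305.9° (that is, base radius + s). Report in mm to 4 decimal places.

seg 1 [0°–138.6°] uniform, h=29: full span → s += 29 → s = 29.0000
seg 2 [138.6°–195.2°] dwell: s stays 29.0000
seg 3 [195.2°–360°] uniform, h=7: θ=305.9° here. β=110.7, B=164.8. 7·110.7/164.8 = 4.7021 → s = 33.7021
radial distance = base radius + s = 31 + 33.7021 = 64.7021

64.7021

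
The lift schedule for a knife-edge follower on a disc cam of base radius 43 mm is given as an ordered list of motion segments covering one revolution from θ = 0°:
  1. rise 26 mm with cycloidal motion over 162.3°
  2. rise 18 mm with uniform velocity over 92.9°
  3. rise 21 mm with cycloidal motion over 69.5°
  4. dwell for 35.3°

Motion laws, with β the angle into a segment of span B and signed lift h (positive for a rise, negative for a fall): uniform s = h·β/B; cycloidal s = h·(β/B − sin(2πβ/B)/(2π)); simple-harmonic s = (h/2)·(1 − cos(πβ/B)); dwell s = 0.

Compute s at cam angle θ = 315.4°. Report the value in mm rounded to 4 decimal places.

seg 1 [0°–162.3°] cycloidal, h=26: full span → s += 26 → s = 26.0000
seg 2 [162.3°–255.2°] uniform, h=18: full span → s += 18 → s = 44.0000
seg 3 [255.2°–324.7°] cycloidal, h=21: θ=315.4° here. β=60.2, B=69.5. 21·(0.8662 − sin(2π·0.8662)/(2π)) = 20.6804 → s = 64.6804

64.6804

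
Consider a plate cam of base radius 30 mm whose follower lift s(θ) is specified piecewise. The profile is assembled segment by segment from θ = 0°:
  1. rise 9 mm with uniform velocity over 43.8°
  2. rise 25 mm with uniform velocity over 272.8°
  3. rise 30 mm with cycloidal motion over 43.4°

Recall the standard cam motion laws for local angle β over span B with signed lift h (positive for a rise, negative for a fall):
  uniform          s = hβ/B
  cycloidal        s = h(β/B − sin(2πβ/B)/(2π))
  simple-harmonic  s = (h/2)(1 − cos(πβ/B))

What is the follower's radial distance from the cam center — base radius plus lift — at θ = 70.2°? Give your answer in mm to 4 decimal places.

seg 1 [0°–43.8°] uniform, h=9: full span → s += 9 → s = 9.0000
seg 2 [43.8°–316.6°] uniform, h=25: θ=70.2° here. β=26.4, B=272.8. 25·26.4/272.8 = 2.4194 → s = 11.4194
radial distance = base radius + s = 30 + 11.4194 = 41.4194

41.4194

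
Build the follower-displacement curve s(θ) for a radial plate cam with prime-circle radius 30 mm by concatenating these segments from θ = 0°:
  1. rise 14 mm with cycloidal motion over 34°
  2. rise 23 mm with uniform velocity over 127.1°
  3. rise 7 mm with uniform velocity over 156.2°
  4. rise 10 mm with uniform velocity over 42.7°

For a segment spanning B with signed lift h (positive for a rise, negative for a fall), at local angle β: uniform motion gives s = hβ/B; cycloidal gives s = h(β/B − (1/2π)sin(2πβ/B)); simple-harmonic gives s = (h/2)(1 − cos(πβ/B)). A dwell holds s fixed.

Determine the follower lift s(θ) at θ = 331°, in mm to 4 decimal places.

seg 1 [0°–34°] cycloidal, h=14: full span → s += 14 → s = 14.0000
seg 2 [34°–161.1°] uniform, h=23: full span → s += 23 → s = 37.0000
seg 3 [161.1°–317.3°] uniform, h=7: full span → s += 7 → s = 44.0000
seg 4 [317.3°–360°] uniform, h=10: θ=331° here. β=13.7, B=42.7. 10·13.7/42.7 = 3.2084 → s = 47.2084

47.2084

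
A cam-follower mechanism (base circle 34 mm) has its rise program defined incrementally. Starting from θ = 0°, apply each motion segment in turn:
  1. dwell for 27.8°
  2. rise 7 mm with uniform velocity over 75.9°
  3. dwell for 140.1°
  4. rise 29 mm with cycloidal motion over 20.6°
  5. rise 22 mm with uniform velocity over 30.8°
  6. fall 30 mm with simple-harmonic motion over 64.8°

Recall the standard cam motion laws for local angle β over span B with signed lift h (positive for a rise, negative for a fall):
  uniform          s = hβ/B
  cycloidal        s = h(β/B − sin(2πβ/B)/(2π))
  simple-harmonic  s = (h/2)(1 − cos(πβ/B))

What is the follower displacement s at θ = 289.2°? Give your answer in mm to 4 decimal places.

seg 1 [0°–27.8°] dwell: s stays 0.0000
seg 2 [27.8°–103.7°] uniform, h=7: full span → s += 7 → s = 7.0000
seg 3 [103.7°–243.8°] dwell: s stays 7.0000
seg 4 [243.8°–264.4°] cycloidal, h=29: full span → s += 29 → s = 36.0000
seg 5 [264.4°–295.2°] uniform, h=22: θ=289.2° here. β=24.8, B=30.8. 22·24.8/30.8 = 17.7143 → s = 53.7143

53.7143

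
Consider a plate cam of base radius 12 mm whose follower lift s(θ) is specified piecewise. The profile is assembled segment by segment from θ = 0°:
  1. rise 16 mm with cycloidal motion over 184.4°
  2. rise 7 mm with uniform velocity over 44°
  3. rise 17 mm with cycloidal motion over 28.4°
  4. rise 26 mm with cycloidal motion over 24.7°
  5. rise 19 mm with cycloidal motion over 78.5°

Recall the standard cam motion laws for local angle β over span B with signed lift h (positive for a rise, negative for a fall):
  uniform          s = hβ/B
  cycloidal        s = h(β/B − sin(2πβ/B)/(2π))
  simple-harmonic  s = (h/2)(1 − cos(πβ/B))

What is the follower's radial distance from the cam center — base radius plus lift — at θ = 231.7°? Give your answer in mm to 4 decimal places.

seg 1 [0°–184.4°] cycloidal, h=16: full span → s += 16 → s = 16.0000
seg 2 [184.4°–228.4°] uniform, h=7: full span → s += 7 → s = 23.0000
seg 3 [228.4°–256.8°] cycloidal, h=17: θ=231.7° here. β=3.3, B=28.4. 17·(0.1162 − sin(2π·0.1162)/(2π)) = 0.1709 → s = 23.1709
radial distance = base radius + s = 12 + 23.1709 = 35.1709

35.1709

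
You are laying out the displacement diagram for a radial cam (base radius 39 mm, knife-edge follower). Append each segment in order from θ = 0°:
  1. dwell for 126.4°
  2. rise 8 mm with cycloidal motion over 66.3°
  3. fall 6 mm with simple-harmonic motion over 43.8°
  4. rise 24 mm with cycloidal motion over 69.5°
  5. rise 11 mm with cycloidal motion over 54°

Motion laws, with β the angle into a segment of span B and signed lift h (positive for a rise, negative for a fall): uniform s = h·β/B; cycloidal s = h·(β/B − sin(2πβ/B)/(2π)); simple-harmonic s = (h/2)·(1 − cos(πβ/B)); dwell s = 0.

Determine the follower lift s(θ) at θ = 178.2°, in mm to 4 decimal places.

seg 1 [0°–126.4°] dwell: s stays 0.0000
seg 2 [126.4°–192.7°] cycloidal, h=8: θ=178.2° here. β=51.8, B=66.3. 8·(0.7813 − sin(2π·0.7813)/(2π)) = 7.4991 → s = 7.4991

7.4991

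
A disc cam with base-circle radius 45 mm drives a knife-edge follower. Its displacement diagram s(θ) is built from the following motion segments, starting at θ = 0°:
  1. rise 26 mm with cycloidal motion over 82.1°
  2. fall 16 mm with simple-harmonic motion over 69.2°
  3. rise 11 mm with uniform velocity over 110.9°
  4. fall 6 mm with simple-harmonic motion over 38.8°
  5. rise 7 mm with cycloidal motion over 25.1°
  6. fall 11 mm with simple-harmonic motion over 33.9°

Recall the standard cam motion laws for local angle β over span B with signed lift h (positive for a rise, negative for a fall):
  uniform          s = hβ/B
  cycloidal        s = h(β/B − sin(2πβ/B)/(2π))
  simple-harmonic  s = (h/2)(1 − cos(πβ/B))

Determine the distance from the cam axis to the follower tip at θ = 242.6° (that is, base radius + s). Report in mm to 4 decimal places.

seg 1 [0°–82.1°] cycloidal, h=26: full span → s += 26 → s = 26.0000
seg 2 [82.1°–151.3°] simple-harmonic, h=-16: full span → s += -16 → s = 10.0000
seg 3 [151.3°–262.2°] uniform, h=11: θ=242.6° here. β=91.3, B=110.9. 11·91.3/110.9 = 9.0559 → s = 19.0559
radial distance = base radius + s = 45 + 19.0559 = 64.0559

64.0559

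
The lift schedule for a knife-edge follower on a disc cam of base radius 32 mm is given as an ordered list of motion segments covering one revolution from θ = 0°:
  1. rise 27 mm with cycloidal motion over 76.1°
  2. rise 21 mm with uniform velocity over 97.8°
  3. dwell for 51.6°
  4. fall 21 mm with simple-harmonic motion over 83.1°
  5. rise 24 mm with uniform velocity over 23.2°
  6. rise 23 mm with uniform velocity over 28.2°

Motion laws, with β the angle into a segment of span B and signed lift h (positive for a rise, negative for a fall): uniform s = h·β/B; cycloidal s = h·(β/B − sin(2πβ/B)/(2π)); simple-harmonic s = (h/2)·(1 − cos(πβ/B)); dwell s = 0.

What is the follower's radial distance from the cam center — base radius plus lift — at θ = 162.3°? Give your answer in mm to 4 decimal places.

seg 1 [0°–76.1°] cycloidal, h=27: full span → s += 27 → s = 27.0000
seg 2 [76.1°–173.9°] uniform, h=21: θ=162.3° here. β=86.2, B=97.8. 21·86.2/97.8 = 18.5092 → s = 45.5092
radial distance = base radius + s = 32 + 45.5092 = 77.5092

77.5092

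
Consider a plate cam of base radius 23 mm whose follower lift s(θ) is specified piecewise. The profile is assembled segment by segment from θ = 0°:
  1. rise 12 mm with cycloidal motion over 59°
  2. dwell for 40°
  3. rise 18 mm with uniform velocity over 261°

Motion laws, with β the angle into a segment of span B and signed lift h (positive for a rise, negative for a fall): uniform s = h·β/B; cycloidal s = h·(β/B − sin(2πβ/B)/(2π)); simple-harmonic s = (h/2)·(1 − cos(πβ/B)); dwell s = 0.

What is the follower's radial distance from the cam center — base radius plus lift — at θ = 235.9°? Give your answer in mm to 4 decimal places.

seg 1 [0°–59°] cycloidal, h=12: full span → s += 12 → s = 12.0000
seg 2 [59°–99°] dwell: s stays 12.0000
seg 3 [99°–360°] uniform, h=18: θ=235.9° here. β=136.9, B=261. 18·136.9/261 = 9.4414 → s = 21.4414
radial distance = base radius + s = 23 + 21.4414 = 44.4414

44.4414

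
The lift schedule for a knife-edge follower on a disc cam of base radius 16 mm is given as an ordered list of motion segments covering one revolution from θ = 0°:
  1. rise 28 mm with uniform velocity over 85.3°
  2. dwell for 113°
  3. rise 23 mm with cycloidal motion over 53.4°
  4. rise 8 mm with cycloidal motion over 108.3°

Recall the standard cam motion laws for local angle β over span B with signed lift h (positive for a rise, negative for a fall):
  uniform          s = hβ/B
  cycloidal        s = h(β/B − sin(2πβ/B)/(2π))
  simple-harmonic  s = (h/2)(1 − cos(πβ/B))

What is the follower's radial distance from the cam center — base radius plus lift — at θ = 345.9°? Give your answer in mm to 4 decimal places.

seg 1 [0°–85.3°] uniform, h=28: full span → s += 28 → s = 28.0000
seg 2 [85.3°–198.3°] dwell: s stays 28.0000
seg 3 [198.3°–251.7°] cycloidal, h=23: full span → s += 23 → s = 51.0000
seg 4 [251.7°–360°] cycloidal, h=8: θ=345.9° here. β=94.2, B=108.3. 8·(0.8698 − sin(2π·0.8698)/(2π)) = 7.8877 → s = 58.8877
radial distance = base radius + s = 16 + 58.8877 = 74.8877

74.8877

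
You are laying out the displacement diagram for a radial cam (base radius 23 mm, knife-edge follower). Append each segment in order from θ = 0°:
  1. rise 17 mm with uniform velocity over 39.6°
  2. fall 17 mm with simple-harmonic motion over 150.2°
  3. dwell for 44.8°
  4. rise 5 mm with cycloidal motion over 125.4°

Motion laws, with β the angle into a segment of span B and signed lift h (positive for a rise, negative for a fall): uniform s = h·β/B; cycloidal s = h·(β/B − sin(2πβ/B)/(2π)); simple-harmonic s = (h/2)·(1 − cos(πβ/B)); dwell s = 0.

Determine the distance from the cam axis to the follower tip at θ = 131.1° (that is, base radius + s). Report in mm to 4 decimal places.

seg 1 [0°–39.6°] uniform, h=17: full span → s += 17 → s = 17.0000
seg 2 [39.6°–189.8°] simple-harmonic, h=-17: θ=131.1° here. β=91.5, B=150.2. -17/2·(1 − cos(π·0.6092)) = -11.3589 → s = 5.6411
radial distance = base radius + s = 23 + 5.6411 = 28.6411

28.6411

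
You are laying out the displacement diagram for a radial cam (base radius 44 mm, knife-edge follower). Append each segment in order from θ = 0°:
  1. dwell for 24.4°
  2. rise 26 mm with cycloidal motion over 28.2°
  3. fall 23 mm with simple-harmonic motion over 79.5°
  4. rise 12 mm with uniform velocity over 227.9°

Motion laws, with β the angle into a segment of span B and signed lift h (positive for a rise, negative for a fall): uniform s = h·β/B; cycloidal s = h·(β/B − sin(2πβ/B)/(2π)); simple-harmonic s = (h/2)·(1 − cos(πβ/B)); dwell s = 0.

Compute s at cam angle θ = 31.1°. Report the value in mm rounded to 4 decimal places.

seg 1 [0°–24.4°] dwell: s stays 0.0000
seg 2 [24.4°–52.6°] cycloidal, h=26: θ=31.1° here. β=6.7, B=28.2. 26·(0.2376 − sin(2π·0.2376)/(2π)) = 2.0519 → s = 2.0519

2.0519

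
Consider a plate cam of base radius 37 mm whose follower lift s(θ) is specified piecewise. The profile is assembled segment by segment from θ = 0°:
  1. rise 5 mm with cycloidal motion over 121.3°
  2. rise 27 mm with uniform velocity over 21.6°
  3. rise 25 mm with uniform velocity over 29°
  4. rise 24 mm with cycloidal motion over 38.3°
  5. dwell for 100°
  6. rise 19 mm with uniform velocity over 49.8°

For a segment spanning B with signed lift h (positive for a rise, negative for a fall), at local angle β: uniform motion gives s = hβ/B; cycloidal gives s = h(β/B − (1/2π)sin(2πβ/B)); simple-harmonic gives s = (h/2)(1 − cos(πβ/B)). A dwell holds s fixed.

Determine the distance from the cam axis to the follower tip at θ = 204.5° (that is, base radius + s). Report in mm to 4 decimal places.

seg 1 [0°–121.3°] cycloidal, h=5: full span → s += 5 → s = 5.0000
seg 2 [121.3°–142.9°] uniform, h=27: full span → s += 27 → s = 32.0000
seg 3 [142.9°–171.9°] uniform, h=25: full span → s += 25 → s = 57.0000
seg 4 [171.9°–210.2°] cycloidal, h=24: θ=204.5° here. β=32.6, B=38.3. 24·(0.8512 − sin(2π·0.8512)/(2π)) = 23.5018 → s = 80.5018
radial distance = base radius + s = 37 + 80.5018 = 117.5018

117.5018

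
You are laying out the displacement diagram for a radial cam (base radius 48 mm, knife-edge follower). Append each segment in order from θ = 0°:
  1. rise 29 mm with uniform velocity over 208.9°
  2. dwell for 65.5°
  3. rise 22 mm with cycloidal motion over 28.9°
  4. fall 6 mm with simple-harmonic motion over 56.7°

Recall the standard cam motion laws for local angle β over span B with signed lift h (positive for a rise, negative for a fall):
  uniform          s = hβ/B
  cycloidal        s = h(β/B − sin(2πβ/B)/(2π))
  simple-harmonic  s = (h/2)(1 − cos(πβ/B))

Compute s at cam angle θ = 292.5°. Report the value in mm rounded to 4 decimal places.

seg 1 [0°–208.9°] uniform, h=29: full span → s += 29 → s = 29.0000
seg 2 [208.9°–274.4°] dwell: s stays 29.0000
seg 3 [274.4°–303.3°] cycloidal, h=22: θ=292.5° here. β=18.1, B=28.9. 22·(0.6263 − sin(2π·0.6263)/(2π)) = 16.2745 → s = 45.2745

45.2745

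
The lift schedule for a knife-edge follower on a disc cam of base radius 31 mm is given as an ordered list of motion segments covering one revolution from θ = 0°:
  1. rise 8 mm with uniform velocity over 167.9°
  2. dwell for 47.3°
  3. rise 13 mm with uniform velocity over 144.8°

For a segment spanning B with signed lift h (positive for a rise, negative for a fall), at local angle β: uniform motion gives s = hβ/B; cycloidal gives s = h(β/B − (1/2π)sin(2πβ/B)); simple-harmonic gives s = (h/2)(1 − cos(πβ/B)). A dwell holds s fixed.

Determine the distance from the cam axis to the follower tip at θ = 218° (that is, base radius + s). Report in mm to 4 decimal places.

seg 1 [0°–167.9°] uniform, h=8: full span → s += 8 → s = 8.0000
seg 2 [167.9°–215.2°] dwell: s stays 8.0000
seg 3 [215.2°–360°] uniform, h=13: θ=218° here. β=2.8, B=144.8. 13·2.8/144.8 = 0.2514 → s = 8.2514
radial distance = base radius + s = 31 + 8.2514 = 39.2514

39.2514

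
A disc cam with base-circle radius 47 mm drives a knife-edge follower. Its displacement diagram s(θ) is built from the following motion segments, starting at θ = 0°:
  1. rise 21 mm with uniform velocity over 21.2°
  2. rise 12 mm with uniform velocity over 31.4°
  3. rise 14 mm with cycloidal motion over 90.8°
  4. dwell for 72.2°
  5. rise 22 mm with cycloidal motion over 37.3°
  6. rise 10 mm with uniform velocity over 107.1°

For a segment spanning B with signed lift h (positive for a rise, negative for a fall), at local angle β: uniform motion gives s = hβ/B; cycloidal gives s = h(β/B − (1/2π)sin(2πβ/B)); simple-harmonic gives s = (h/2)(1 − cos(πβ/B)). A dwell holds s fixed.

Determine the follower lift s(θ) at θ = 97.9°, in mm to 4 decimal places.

seg 1 [0°–21.2°] uniform, h=21: full span → s += 21 → s = 21.0000
seg 2 [21.2°–52.6°] uniform, h=12: full span → s += 12 → s = 33.0000
seg 3 [52.6°–143.4°] cycloidal, h=14: θ=97.9° here. β=45.3, B=90.8. 14·(0.4989 − sin(2π·0.4989)/(2π)) = 6.9692 → s = 39.9692

39.9692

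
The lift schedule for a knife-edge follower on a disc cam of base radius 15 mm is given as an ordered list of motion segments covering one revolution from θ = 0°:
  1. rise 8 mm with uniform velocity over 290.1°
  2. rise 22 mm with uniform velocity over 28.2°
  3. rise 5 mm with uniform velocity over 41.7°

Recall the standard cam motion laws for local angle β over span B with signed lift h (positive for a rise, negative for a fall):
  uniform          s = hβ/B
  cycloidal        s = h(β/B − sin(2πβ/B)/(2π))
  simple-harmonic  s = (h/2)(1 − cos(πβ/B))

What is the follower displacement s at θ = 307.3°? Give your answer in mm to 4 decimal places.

seg 1 [0°–290.1°] uniform, h=8: full span → s += 8 → s = 8.0000
seg 2 [290.1°–318.3°] uniform, h=22: θ=307.3° here. β=17.2, B=28.2. 22·17.2/28.2 = 13.4184 → s = 21.4184

21.4184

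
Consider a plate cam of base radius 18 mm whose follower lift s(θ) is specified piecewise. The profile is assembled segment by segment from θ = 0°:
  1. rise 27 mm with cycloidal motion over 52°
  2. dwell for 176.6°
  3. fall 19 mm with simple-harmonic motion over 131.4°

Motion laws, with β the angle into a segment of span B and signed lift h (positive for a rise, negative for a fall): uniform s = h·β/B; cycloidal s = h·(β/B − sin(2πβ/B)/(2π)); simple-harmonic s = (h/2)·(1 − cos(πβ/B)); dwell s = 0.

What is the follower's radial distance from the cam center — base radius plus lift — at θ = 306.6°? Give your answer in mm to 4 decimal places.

seg 1 [0°–52°] cycloidal, h=27: full span → s += 27 → s = 27.0000
seg 2 [52°–228.6°] dwell: s stays 27.0000
seg 3 [228.6°–360°] simple-harmonic, h=-19: θ=306.6° here. β=78, B=131.4. -19/2·(1 − cos(π·0.5936)) = -12.2536 → s = 14.7464
radial distance = base radius + s = 18 + 14.7464 = 32.7464

32.7464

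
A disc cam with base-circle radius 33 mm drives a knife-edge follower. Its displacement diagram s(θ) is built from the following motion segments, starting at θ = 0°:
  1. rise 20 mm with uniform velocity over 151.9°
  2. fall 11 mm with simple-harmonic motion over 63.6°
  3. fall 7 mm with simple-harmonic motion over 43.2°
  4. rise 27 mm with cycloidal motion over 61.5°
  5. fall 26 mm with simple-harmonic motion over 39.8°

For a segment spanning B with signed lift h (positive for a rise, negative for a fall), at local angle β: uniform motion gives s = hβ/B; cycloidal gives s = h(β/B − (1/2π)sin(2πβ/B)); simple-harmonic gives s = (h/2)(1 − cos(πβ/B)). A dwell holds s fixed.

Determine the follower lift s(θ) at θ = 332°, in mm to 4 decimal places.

seg 1 [0°–151.9°] uniform, h=20: full span → s += 20 → s = 20.0000
seg 2 [151.9°–215.5°] simple-harmonic, h=-11: full span → s += -11 → s = 9.0000
seg 3 [215.5°–258.7°] simple-harmonic, h=-7: full span → s += -7 → s = 2.0000
seg 4 [258.7°–320.2°] cycloidal, h=27: full span → s += 27 → s = 29.0000
seg 5 [320.2°–360°] simple-harmonic, h=-26: θ=332° here. β=11.8, B=39.8. -26/2·(1 − cos(π·0.2965)) = -5.2430 → s = 23.7570

23.7570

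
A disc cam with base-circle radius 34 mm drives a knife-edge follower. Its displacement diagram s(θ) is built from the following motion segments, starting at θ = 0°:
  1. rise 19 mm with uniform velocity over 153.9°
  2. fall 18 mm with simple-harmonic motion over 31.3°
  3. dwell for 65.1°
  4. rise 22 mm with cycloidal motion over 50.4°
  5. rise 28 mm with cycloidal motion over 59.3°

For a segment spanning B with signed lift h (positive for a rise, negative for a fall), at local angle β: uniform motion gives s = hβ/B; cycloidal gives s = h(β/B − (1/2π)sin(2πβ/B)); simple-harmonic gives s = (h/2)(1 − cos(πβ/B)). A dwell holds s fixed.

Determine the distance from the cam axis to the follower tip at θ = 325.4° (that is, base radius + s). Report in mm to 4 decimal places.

seg 1 [0°–153.9°] uniform, h=19: full span → s += 19 → s = 19.0000
seg 2 [153.9°–185.2°] simple-harmonic, h=-18: full span → s += -18 → s = 1.0000
seg 3 [185.2°–250.3°] dwell: s stays 1.0000
seg 4 [250.3°–300.7°] cycloidal, h=22: full span → s += 22 → s = 23.0000
seg 5 [300.7°–360°] cycloidal, h=28: θ=325.4° here. β=24.7, B=59.3. 28·(0.4165 − sin(2π·0.4165)/(2π)) = 9.4312 → s = 32.4312
radial distance = base radius + s = 34 + 32.4312 = 66.4312

66.4312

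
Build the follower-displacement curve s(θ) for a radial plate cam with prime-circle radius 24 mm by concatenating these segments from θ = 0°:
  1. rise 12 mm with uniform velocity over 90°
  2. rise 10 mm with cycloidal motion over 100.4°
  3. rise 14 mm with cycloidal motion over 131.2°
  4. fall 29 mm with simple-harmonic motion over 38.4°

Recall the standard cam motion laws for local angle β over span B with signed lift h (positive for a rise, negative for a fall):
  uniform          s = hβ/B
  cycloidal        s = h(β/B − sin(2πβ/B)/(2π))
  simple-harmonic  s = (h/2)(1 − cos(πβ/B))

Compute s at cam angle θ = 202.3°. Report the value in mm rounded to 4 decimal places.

seg 1 [0°–90°] uniform, h=12: full span → s += 12 → s = 12.0000
seg 2 [90°–190.4°] cycloidal, h=10: full span → s += 10 → s = 22.0000
seg 3 [190.4°–321.6°] cycloidal, h=14: θ=202.3° here. β=11.9, B=131.2. 14·(0.0907 − sin(2π·0.0907)/(2π)) = 0.0676 → s = 22.0676

22.0676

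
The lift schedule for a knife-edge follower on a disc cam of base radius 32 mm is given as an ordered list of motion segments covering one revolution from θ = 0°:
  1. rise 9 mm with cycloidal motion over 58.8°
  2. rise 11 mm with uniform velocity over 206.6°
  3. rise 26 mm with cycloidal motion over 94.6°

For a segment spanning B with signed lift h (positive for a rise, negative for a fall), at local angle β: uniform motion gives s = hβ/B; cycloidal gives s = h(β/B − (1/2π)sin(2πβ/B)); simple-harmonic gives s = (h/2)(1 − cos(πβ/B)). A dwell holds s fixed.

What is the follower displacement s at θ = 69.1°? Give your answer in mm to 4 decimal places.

seg 1 [0°–58.8°] cycloidal, h=9: full span → s += 9 → s = 9.0000
seg 2 [58.8°–265.4°] uniform, h=11: θ=69.1° here. β=10.3, B=206.6. 11·10.3/206.6 = 0.5484 → s = 9.5484

9.5484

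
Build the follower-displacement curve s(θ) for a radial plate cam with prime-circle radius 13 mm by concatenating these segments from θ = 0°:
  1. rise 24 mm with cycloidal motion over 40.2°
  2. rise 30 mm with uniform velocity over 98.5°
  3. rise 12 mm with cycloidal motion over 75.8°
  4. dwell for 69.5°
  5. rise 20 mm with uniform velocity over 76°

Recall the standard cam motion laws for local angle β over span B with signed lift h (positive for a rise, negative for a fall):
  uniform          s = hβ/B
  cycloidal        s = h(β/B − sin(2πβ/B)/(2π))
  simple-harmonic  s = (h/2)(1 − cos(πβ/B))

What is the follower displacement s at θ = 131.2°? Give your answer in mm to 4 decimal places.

seg 1 [0°–40.2°] cycloidal, h=24: full span → s += 24 → s = 24.0000
seg 2 [40.2°–138.7°] uniform, h=30: θ=131.2° here. β=91, B=98.5. 30·91/98.5 = 27.7157 → s = 51.7157

51.7157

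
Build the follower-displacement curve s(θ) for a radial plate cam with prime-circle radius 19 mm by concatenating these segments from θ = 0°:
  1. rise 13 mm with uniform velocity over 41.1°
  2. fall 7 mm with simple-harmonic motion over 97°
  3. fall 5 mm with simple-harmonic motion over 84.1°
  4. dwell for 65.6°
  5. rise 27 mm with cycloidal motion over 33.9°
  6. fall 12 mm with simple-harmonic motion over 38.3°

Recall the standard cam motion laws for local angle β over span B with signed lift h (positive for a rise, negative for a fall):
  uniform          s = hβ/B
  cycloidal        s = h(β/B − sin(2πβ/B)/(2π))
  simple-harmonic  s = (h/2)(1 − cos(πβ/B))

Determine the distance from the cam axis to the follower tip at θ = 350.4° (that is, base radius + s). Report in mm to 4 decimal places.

seg 1 [0°–41.1°] uniform, h=13: full span → s += 13 → s = 13.0000
seg 2 [41.1°–138.1°] simple-harmonic, h=-7: full span → s += -7 → s = 6.0000
seg 3 [138.1°–222.2°] simple-harmonic, h=-5: full span → s += -5 → s = 1.0000
seg 4 [222.2°–287.8°] dwell: s stays 1.0000
seg 5 [287.8°–321.7°] cycloidal, h=27: full span → s += 27 → s = 28.0000
seg 6 [321.7°–360°] simple-harmonic, h=-12: θ=350.4° here. β=28.7, B=38.3. -12/2·(1 − cos(π·0.7493)) = -10.2339 → s = 17.7661
radial distance = base radius + s = 19 + 17.7661 = 36.7661

36.7661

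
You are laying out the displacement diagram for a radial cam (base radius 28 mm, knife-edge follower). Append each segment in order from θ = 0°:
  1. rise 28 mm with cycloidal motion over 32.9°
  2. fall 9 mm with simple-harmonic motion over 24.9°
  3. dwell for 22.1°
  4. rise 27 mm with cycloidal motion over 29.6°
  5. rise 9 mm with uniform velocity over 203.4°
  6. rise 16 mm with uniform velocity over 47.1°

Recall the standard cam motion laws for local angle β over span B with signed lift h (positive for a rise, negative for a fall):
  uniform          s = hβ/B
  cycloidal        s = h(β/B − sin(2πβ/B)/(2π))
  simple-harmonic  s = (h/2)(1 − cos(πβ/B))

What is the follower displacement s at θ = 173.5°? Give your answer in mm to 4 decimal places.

seg 1 [0°–32.9°] cycloidal, h=28: full span → s += 28 → s = 28.0000
seg 2 [32.9°–57.8°] simple-harmonic, h=-9: full span → s += -9 → s = 19.0000
seg 3 [57.8°–79.9°] dwell: s stays 19.0000
seg 4 [79.9°–109.5°] cycloidal, h=27: full span → s += 27 → s = 46.0000
seg 5 [109.5°–312.9°] uniform, h=9: θ=173.5° here. β=64, B=203.4. 9·64/203.4 = 2.8319 → s = 48.8319

48.8319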